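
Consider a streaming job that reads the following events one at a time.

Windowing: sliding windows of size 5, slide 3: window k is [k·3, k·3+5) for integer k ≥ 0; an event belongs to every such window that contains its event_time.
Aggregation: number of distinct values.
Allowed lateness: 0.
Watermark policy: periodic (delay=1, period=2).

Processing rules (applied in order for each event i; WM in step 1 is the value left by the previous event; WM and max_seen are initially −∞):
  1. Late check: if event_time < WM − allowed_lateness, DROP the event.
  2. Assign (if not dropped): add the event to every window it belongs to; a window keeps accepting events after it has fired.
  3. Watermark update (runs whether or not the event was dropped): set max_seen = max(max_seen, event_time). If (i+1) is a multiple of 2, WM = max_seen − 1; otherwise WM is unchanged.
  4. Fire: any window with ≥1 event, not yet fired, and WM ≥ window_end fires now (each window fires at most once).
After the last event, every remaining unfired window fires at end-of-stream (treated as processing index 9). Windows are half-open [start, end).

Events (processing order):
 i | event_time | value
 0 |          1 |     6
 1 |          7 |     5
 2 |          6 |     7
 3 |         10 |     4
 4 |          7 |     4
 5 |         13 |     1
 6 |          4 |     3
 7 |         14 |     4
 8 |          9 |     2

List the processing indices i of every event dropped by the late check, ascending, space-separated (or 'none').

4 6 8

i=0 t=1 v=6: → [0,5); WM=−∞
i=1 t=7 v=5: → [6,11),[3,8); WM=6; [0,5) fires=1
i=2 t=6 v=7: → [6,11),[3,8); WM=6
i=3 t=10 v=4: → [9,14),[6,11); WM=9; [3,8) fires=2
i=4 t=7 v=4: DROP (t<9-0); WM=9
i=5 t=13 v=1: → [12,17),[9,14); WM=12; [6,11) fires=3
i=6 t=4 v=3: DROP (t<12-0); WM=12
i=7 t=14 v=4: → [12,17); WM=13
i=8 t=9 v=2: DROP (t<13-0); WM=13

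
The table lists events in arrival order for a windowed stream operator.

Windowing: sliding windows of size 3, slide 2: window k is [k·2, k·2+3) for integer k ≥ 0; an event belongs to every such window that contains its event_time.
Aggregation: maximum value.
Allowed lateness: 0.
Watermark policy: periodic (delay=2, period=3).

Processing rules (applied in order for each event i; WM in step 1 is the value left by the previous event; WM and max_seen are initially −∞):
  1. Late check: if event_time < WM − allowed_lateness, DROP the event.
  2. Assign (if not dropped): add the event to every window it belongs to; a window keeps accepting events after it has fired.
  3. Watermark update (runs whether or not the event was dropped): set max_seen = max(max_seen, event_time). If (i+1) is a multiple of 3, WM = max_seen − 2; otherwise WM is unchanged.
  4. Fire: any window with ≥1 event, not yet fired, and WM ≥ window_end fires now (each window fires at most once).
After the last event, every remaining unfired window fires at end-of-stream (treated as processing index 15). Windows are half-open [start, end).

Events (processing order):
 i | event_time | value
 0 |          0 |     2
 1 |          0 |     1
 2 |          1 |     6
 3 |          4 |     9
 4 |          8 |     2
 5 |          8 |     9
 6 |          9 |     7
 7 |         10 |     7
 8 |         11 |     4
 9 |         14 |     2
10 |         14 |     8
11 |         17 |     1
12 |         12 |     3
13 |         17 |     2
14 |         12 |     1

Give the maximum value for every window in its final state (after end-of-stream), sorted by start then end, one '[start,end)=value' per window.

i=0 t=0 v=2: → [0,3); WM=−∞
i=1 t=0 v=1: → [0,3); WM=−∞
i=2 t=1 v=6: → [0,3); WM=-1
i=3 t=4 v=9: → [4,7),[2,5); WM=-1
i=4 t=8 v=2: → [8,11),[6,9); WM=-1
i=5 t=8 v=9: → [8,11),[6,9); WM=6; [0,3) fires=6 [2,5) fires=9
i=6 t=9 v=7: → [8,11); WM=6
i=7 t=10 v=7: → [10,13),[8,11); WM=6
i=8 t=11 v=4: → [10,13); WM=9; [4,7) fires=9 [6,9) fires=9
i=9 t=14 v=2: → [14,17),[12,15); WM=9
i=10 t=14 v=8: → [14,17),[12,15); WM=9
i=11 t=17 v=1: → [16,19); WM=15; [8,11) fires=9 [10,13) fires=7 [12,15) fires=8
i=12 t=12 v=3: DROP (t<15-0); WM=15
i=13 t=17 v=2: → [16,19); WM=15
i=14 t=12 v=1: DROP (t<15-0); WM=15

[0,3)=6 [2,5)=9 [4,7)=9 [6,9)=9 [8,11)=9 [10,13)=7 [12,15)=8 [14,17)=8 [16,19)=2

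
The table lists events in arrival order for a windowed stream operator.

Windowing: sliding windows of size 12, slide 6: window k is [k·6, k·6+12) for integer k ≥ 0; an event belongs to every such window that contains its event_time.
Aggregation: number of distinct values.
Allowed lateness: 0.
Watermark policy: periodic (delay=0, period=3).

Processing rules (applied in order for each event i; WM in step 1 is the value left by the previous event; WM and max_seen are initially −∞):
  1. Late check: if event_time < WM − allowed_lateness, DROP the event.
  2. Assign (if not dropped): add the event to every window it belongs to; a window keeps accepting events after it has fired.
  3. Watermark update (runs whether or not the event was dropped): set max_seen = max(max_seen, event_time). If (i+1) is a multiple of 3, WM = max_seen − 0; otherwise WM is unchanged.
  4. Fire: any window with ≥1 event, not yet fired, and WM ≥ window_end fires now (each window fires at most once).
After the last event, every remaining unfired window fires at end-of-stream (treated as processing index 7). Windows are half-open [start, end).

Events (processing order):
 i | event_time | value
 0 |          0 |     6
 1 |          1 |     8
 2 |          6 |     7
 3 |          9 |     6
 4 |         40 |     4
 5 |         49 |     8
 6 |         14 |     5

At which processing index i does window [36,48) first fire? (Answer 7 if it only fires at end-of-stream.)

5

i=0 t=0 v=6: → [0,12); WM=−∞
i=1 t=1 v=8: → [0,12); WM=−∞
i=2 t=6 v=7: → [6,18),[0,12); WM=6
i=3 t=9 v=6: → [6,18),[0,12); WM=6
i=4 t=40 v=4: → [36,48),[30,42); WM=6
i=5 t=49 v=8: → [48,60),[42,54); WM=49; [0,12) fires=3 [6,18) fires=2 [30,42) fires=1 [36,48) fires=1
i=6 t=14 v=5: DROP (t<49-0); WM=49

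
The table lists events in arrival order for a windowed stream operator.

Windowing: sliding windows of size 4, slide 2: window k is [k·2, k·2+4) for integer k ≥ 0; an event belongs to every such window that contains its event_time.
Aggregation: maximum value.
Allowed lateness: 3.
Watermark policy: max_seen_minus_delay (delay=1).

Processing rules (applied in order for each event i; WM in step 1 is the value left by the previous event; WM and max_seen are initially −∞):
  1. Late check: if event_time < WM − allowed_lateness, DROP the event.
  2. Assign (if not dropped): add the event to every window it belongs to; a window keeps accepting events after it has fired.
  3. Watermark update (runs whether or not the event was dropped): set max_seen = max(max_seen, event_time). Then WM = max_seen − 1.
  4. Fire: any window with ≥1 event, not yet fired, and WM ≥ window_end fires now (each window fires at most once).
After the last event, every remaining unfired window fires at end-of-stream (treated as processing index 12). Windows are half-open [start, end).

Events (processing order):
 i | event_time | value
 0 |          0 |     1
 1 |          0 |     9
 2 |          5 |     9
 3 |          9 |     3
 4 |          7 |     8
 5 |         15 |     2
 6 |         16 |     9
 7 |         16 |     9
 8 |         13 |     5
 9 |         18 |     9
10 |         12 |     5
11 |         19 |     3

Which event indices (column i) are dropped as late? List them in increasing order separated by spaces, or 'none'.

i=0 t=0 v=1: → [0,4); WM=-1
i=1 t=0 v=9: → [0,4); WM=-1
i=2 t=5 v=9: → [4,8),[2,6); WM=4; [0,4) fires=9
i=3 t=9 v=3: → [8,12),[6,10); WM=8; [2,6) fires=9 [4,8) fires=9
i=4 t=7 v=8: → [6,10),[4,8); WM=8
i=5 t=15 v=2: → [14,18),[12,16); WM=14; [6,10) fires=8 [8,12) fires=3
i=6 t=16 v=9: → [16,20),[14,18); WM=15
i=7 t=16 v=9: → [16,20),[14,18); WM=15
i=8 t=13 v=5: → [12,16),[10,14); WM=15; [10,14) fires=5
i=9 t=18 v=9: → [18,22),[16,20); WM=17; [12,16) fires=5
i=10 t=12 v=5: DROP (t<17-3); WM=17
i=11 t=19 v=3: → [18,22),[16,20); WM=18; [14,18) fires=9

10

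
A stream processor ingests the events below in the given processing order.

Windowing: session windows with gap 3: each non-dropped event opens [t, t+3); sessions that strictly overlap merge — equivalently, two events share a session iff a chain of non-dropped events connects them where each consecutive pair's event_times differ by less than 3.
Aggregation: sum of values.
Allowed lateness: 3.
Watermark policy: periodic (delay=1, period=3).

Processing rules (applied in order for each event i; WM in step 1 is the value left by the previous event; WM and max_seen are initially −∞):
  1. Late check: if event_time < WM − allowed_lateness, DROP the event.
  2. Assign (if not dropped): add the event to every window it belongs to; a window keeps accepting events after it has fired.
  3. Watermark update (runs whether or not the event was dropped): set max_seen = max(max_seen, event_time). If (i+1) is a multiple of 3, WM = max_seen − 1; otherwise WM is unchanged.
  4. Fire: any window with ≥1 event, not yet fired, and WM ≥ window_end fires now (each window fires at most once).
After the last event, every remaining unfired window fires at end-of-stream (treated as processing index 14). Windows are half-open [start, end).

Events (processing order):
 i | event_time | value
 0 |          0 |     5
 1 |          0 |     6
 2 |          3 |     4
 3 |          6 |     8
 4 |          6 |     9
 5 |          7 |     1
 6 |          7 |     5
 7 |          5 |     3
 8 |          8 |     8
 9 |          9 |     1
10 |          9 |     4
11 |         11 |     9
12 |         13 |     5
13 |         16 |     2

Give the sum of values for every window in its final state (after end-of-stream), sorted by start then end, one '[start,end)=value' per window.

[0,3)=11 [3,16)=57 [16,19)=2

i=0 t=0 v=5: → [0,3); WM=−∞
i=1 t=0 v=6: → [0,3); WM=−∞
i=2 t=3 v=4: → [3,6); WM=2
i=3 t=6 v=8: → [6,9); WM=2
i=4 t=6 v=9: → [6,9); WM=2
i=5 t=7 v=1: → [6,10); WM=6
i=6 t=7 v=5: → [6,10); WM=6
i=7 t=5 v=3: → [3,10); WM=6
i=8 t=8 v=8: → [3,11); WM=7
i=9 t=9 v=1: → [3,12); WM=7
i=10 t=9 v=4: → [3,12); WM=7
i=11 t=11 v=9: → [3,14); WM=10
i=12 t=13 v=5: → [3,16); WM=10
i=13 t=16 v=2: → [16,19); WM=10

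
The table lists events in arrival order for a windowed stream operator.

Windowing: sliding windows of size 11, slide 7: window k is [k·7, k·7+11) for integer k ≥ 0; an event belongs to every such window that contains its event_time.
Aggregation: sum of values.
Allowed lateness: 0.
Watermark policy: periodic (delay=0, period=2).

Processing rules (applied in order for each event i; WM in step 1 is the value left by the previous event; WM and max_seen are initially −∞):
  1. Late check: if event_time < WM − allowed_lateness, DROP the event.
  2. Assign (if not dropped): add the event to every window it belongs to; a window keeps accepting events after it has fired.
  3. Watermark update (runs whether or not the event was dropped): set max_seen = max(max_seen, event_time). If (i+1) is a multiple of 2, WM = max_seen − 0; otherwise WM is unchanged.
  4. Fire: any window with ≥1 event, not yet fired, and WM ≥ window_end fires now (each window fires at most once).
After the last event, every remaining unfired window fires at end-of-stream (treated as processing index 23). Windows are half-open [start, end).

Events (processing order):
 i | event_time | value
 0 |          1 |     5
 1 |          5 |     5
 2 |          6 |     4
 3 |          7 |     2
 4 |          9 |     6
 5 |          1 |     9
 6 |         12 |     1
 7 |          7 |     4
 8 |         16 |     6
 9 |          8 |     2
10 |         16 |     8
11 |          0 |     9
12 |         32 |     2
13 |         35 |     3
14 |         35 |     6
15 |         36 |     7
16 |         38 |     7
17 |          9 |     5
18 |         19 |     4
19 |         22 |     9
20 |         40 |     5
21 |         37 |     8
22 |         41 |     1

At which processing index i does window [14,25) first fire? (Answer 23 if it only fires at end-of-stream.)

13

i=0 t=1 v=5: → [0,11); WM=−∞
i=1 t=5 v=5: → [0,11); WM=5
i=2 t=6 v=4: → [0,11); WM=5
i=3 t=7 v=2: → [7,18),[0,11); WM=7
i=4 t=9 v=6: → [7,18),[0,11); WM=7
i=5 t=1 v=9: DROP (t<7-0); WM=9
i=6 t=12 v=1: → [7,18); WM=9
i=7 t=7 v=4: DROP (t<9-0); WM=12; [0,11) fires=22
i=8 t=16 v=6: → [14,25),[7,18); WM=12
i=9 t=8 v=2: DROP (t<12-0); WM=16
i=10 t=16 v=8: → [14,25),[7,18); WM=16
i=11 t=0 v=9: DROP (t<16-0); WM=16
i=12 t=32 v=2: → [28,39); WM=16
i=13 t=35 v=3: → [35,46),[28,39); WM=35; [7,18) fires=23 [14,25) fires=14
i=14 t=35 v=6: → [35,46),[28,39); WM=35
i=15 t=36 v=7: → [35,46),[28,39); WM=36
i=16 t=38 v=7: → [35,46),[28,39); WM=36
i=17 t=9 v=5: DROP (t<36-0); WM=38
i=18 t=19 v=4: DROP (t<38-0); WM=38
i=19 t=22 v=9: DROP (t<38-0); WM=38
i=20 t=40 v=5: → [35,46); WM=38
i=21 t=37 v=8: DROP (t<38-0); WM=40; [28,39) fires=25
i=22 t=41 v=1: → [35,46); WM=40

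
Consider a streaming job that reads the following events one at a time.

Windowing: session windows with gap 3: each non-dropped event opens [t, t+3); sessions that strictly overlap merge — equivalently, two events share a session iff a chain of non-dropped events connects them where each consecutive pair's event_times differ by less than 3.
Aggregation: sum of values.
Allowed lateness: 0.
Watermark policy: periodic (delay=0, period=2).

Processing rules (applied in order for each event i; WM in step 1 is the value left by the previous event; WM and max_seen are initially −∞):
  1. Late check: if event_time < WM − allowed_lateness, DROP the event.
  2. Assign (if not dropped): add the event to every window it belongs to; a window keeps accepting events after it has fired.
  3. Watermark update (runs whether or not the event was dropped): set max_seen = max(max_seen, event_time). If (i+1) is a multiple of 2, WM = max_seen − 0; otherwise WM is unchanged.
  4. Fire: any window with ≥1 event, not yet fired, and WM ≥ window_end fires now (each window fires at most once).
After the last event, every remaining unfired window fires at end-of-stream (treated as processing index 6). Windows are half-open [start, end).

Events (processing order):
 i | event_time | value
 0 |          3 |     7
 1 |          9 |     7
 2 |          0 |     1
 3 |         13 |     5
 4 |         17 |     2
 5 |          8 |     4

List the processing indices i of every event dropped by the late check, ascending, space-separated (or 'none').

2 5

i=0 t=3 v=7: → [3,6); WM=−∞
i=1 t=9 v=7: → [9,12); WM=9
i=2 t=0 v=1: DROP (t<9-0); WM=9
i=3 t=13 v=5: → [13,16); WM=13
i=4 t=17 v=2: → [17,20); WM=13
i=5 t=8 v=4: DROP (t<13-0); WM=17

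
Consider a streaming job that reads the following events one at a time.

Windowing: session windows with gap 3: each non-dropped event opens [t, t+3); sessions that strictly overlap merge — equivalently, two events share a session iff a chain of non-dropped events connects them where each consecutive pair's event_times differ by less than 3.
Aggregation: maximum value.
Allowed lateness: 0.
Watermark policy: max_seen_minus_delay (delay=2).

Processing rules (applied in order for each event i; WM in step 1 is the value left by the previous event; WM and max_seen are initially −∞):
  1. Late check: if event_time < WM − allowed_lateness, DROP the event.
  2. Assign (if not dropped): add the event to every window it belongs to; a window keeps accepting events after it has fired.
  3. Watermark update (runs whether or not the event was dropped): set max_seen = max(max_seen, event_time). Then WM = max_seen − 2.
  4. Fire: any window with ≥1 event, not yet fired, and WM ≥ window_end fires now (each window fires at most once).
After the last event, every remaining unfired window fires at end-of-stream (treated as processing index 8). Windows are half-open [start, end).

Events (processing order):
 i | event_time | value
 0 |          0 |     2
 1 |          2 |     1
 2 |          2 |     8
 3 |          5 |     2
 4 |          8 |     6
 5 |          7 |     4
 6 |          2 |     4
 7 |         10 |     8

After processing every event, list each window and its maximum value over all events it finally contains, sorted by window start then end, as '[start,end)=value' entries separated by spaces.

[0,5)=8 [5,13)=8

i=0 t=0 v=2: → [0,3); WM=-2
i=1 t=2 v=1: → [0,5); WM=0
i=2 t=2 v=8: → [0,5); WM=0
i=3 t=5 v=2: → [5,8); WM=3
i=4 t=8 v=6: → [8,11); WM=6
i=5 t=7 v=4: → [5,11); WM=6
i=6 t=2 v=4: DROP (t<6-0); WM=6
i=7 t=10 v=8: → [5,13); WM=8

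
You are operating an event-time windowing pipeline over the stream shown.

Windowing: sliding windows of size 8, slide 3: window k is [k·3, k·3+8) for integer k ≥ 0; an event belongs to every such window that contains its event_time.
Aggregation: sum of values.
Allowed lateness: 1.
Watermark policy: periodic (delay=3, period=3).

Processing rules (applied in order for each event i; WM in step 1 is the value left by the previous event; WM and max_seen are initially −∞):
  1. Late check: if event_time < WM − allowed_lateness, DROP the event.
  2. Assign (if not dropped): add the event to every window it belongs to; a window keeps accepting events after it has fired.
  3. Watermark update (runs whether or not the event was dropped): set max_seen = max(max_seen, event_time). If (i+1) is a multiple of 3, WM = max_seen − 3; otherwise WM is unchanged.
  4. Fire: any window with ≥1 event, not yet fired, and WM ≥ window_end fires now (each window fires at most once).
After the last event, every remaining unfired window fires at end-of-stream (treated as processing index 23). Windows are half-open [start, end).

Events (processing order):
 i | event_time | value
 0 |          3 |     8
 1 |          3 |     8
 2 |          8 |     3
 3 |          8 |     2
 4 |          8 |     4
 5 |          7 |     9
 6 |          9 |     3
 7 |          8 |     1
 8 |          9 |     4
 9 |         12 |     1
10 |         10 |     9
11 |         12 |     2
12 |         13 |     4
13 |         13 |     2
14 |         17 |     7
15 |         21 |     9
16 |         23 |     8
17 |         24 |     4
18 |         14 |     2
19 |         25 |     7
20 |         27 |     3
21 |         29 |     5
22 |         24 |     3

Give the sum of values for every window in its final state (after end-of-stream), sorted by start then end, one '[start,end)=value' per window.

i=0 t=3 v=8: → [3,11),[0,8); WM=−∞
i=1 t=3 v=8: → [3,11),[0,8); WM=−∞
i=2 t=8 v=3: → [6,14),[3,11); WM=5
i=3 t=8 v=2: → [6,14),[3,11); WM=5
i=4 t=8 v=4: → [6,14),[3,11); WM=5
i=5 t=7 v=9: → [6,14),[3,11),[0,8); WM=5
i=6 t=9 v=3: → [9,17),[6,14),[3,11); WM=5
i=7 t=8 v=1: → [6,14),[3,11); WM=5
i=8 t=9 v=4: → [9,17),[6,14),[3,11); WM=6
i=9 t=12 v=1: → [12,20),[9,17),[6,14); WM=6
i=10 t=10 v=9: → [9,17),[6,14),[3,11); WM=6
i=11 t=12 v=2: → [12,20),[9,17),[6,14); WM=9; [0,8) fires=25
i=12 t=13 v=4: → [12,20),[9,17),[6,14); WM=9
i=13 t=13 v=2: → [12,20),[9,17),[6,14); WM=9
i=14 t=17 v=7: → [15,23),[12,20); WM=14; [3,11) fires=51 [6,14) fires=44
i=15 t=21 v=9: → [21,29),[18,26),[15,23); WM=14
i=16 t=23 v=8: → [21,29),[18,26); WM=14
i=17 t=24 v=4: → [24,32),[21,29),[18,26); WM=21; [9,17) fires=25 [12,20) fires=16
i=18 t=14 v=2: DROP (t<21-1); WM=21
i=19 t=25 v=7: → [24,32),[21,29),[18,26); WM=21
i=20 t=27 v=3: → [27,35),[24,32),[21,29); WM=24; [15,23) fires=16
i=21 t=29 v=5: → [27,35),[24,32); WM=24
i=22 t=24 v=3: → [24,32),[21,29),[18,26); WM=24

[0,8)=25 [3,11)=51 [6,14)=44 [9,17)=25 [12,20)=16 [15,23)=16 [18,26)=31 [21,29)=34 [24,32)=22 [27,35)=8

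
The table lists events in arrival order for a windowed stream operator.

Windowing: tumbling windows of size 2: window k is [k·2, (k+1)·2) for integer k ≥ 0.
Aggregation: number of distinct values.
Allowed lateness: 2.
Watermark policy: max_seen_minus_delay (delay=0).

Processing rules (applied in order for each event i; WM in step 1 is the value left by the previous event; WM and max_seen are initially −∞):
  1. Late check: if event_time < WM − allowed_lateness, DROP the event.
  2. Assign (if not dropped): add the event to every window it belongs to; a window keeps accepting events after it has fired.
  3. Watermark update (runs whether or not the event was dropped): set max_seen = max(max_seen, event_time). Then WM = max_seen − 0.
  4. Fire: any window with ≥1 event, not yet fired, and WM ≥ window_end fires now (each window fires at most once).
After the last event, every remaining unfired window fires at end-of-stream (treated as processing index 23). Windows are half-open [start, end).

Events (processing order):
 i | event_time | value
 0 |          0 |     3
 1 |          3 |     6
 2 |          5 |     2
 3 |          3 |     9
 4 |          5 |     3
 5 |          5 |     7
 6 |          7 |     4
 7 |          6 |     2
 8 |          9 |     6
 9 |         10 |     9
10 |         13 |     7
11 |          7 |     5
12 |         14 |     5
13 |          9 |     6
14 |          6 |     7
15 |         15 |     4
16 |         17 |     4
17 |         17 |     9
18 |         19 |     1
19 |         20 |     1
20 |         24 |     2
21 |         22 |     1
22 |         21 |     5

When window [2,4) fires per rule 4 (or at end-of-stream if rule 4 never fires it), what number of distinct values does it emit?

1

i=0 t=0 v=3: → [0,2); WM=0
i=1 t=3 v=6: → [2,4); WM=3; [0,2) fires=1
i=2 t=5 v=2: → [4,6); WM=5; [2,4) fires=1
i=3 t=3 v=9: → [2,4); WM=5
i=4 t=5 v=3: → [4,6); WM=5
i=5 t=5 v=7: → [4,6); WM=5
i=6 t=7 v=4: → [6,8); WM=7; [4,6) fires=3
i=7 t=6 v=2: → [6,8); WM=7
i=8 t=9 v=6: → [8,10); WM=9; [6,8) fires=2
i=9 t=10 v=9: → [10,12); WM=10; [8,10) fires=1
i=10 t=13 v=7: → [12,14); WM=13; [10,12) fires=1
i=11 t=7 v=5: DROP (t<13-2); WM=13
i=12 t=14 v=5: → [14,16); WM=14; [12,14) fires=1
i=13 t=9 v=6: DROP (t<14-2); WM=14
i=14 t=6 v=7: DROP (t<14-2); WM=14
i=15 t=15 v=4: → [14,16); WM=15
i=16 t=17 v=4: → [16,18); WM=17; [14,16) fires=2
i=17 t=17 v=9: → [16,18); WM=17
i=18 t=19 v=1: → [18,20); WM=19; [16,18) fires=2
i=19 t=20 v=1: → [20,22); WM=20; [18,20) fires=1
i=20 t=24 v=2: → [24,26); WM=24; [20,22) fires=1
i=21 t=22 v=1: → [22,24); WM=24; [22,24) fires=1
i=22 t=21 v=5: DROP (t<24-2); WM=24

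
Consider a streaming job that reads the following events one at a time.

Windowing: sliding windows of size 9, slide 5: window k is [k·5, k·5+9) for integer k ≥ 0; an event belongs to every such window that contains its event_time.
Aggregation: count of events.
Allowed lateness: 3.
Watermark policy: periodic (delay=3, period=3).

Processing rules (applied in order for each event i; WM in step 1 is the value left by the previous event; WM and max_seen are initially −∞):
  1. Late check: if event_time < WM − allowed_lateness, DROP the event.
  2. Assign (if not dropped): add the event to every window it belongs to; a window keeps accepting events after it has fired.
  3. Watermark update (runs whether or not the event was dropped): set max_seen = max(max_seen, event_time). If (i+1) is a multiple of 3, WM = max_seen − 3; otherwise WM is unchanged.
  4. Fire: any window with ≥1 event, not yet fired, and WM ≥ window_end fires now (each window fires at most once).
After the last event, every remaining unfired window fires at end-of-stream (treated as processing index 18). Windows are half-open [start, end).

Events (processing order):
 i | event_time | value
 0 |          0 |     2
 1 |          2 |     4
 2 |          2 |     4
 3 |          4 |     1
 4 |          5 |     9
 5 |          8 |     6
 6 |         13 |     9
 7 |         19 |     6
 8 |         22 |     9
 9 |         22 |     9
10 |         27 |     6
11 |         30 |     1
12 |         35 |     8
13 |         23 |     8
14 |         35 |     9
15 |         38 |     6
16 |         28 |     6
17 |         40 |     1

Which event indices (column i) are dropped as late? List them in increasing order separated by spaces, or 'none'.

i=0 t=0 v=2: → [0,9); WM=−∞
i=1 t=2 v=4: → [0,9); WM=−∞
i=2 t=2 v=4: → [0,9); WM=-1
i=3 t=4 v=1: → [0,9); WM=-1
i=4 t=5 v=9: → [5,14),[0,9); WM=-1
i=5 t=8 v=6: → [5,14),[0,9); WM=5
i=6 t=13 v=9: → [10,19),[5,14); WM=5
i=7 t=19 v=6: → [15,24); WM=5
i=8 t=22 v=9: → [20,29),[15,24); WM=19; [0,9) fires=6 [5,14) fires=3 [10,19) fires=1
i=9 t=22 v=9: → [20,29),[15,24); WM=19
i=10 t=27 v=6: → [25,34),[20,29); WM=19
i=11 t=30 v=1: → [30,39),[25,34); WM=27; [15,24) fires=3
i=12 t=35 v=8: → [35,44),[30,39); WM=27
i=13 t=23 v=8: DROP (t<27-3); WM=27
i=14 t=35 v=9: → [35,44),[30,39); WM=32; [20,29) fires=3
i=15 t=38 v=6: → [35,44),[30,39); WM=32
i=16 t=28 v=6: DROP (t<32-3); WM=32
i=17 t=40 v=1: → [40,49),[35,44); WM=37; [25,34) fires=2

13 16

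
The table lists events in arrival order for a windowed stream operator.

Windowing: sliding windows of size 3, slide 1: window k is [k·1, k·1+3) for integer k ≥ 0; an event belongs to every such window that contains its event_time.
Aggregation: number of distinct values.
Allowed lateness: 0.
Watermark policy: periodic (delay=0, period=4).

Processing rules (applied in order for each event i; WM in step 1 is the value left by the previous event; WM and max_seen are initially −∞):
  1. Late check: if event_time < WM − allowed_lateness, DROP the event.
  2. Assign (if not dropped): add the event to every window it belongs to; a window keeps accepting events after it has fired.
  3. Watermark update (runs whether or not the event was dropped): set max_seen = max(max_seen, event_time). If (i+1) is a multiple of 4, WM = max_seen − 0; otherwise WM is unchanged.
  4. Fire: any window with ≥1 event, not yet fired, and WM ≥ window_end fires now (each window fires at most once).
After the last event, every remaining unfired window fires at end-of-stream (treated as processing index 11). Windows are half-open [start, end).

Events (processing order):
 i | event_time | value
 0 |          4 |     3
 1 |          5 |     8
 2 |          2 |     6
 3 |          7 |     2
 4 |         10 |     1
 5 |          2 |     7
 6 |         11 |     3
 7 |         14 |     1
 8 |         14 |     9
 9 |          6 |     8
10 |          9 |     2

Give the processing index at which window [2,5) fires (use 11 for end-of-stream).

i=0 t=4 v=3: → [4,7),[3,6),[2,5); WM=−∞
i=1 t=5 v=8: → [5,8),[4,7),[3,6); WM=−∞
i=2 t=2 v=6: → [2,5),[1,4),[0,3); WM=−∞
i=3 t=7 v=2: → [7,10),[6,9),[5,8); WM=7; [0,3) fires=1 [1,4) fires=1 [2,5) fires=2 [3,6) fires=2 [4,7) fires=2
i=4 t=10 v=1: → [10,13),[9,12),[8,11); WM=7
i=5 t=2 v=7: DROP (t<7-0); WM=7
i=6 t=11 v=3: → [11,14),[10,13),[9,12); WM=7
i=7 t=14 v=1: → [14,17),[13,16),[12,15); WM=14; [5,8) fires=2 [6,9) fires=1 [7,10) fires=1 [8,11) fires=1 [9,12) fires=2 [10,13) fires=2 [11,14) fires=1
i=8 t=14 v=9: → [14,17),[13,16),[12,15); WM=14
i=9 t=6 v=8: DROP (t<14-0); WM=14
i=10 t=9 v=2: DROP (t<14-0); WM=14

3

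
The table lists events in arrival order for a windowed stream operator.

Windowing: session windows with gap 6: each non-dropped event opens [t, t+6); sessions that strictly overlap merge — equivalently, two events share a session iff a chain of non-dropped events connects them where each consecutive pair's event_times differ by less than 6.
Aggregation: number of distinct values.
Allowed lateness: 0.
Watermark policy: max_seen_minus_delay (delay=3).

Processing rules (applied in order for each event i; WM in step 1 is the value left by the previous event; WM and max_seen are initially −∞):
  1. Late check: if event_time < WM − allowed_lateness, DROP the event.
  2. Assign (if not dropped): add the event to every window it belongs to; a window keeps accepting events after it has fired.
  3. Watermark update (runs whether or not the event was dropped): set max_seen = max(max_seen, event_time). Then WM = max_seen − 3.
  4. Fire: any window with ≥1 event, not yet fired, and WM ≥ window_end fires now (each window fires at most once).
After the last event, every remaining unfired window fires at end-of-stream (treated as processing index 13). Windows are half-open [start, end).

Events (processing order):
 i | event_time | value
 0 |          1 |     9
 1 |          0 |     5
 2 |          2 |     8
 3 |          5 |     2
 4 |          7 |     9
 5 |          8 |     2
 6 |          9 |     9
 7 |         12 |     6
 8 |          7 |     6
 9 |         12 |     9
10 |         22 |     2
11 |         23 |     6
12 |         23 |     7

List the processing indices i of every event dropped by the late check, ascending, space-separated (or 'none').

i=0 t=1 v=9: → [1,7); WM=-2
i=1 t=0 v=5: → [0,7); WM=-2
i=2 t=2 v=8: → [0,8); WM=-1
i=3 t=5 v=2: → [0,11); WM=2
i=4 t=7 v=9: → [0,13); WM=4
i=5 t=8 v=2: → [0,14); WM=5
i=6 t=9 v=9: → [0,15); WM=6
i=7 t=12 v=6: → [0,18); WM=9
i=8 t=7 v=6: DROP (t<9-0); WM=9
i=9 t=12 v=9: → [0,18); WM=9
i=10 t=22 v=2: → [22,28); WM=19
i=11 t=23 v=6: → [22,29); WM=20
i=12 t=23 v=7: → [22,29); WM=20

8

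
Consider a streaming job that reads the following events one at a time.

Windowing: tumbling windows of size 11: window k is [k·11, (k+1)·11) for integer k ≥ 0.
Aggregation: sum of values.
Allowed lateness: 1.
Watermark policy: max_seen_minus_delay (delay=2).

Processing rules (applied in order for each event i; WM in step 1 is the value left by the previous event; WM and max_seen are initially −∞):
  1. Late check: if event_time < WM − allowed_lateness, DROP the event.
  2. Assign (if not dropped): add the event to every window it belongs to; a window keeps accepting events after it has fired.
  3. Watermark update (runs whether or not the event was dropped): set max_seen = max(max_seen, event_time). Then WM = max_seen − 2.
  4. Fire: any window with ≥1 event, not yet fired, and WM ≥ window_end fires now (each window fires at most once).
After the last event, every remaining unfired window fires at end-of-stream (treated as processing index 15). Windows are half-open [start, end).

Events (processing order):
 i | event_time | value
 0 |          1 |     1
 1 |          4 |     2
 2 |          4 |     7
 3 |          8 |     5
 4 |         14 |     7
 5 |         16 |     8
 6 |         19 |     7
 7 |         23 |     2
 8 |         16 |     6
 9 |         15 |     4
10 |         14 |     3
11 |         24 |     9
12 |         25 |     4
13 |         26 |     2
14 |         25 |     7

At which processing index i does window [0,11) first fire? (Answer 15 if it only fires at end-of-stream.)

4

i=0 t=1 v=1: → [0,11); WM=-1
i=1 t=4 v=2: → [0,11); WM=2
i=2 t=4 v=7: → [0,11); WM=2
i=3 t=8 v=5: → [0,11); WM=6
i=4 t=14 v=7: → [11,22); WM=12; [0,11) fires=15
i=5 t=16 v=8: → [11,22); WM=14
i=6 t=19 v=7: → [11,22); WM=17
i=7 t=23 v=2: → [22,33); WM=21
i=8 t=16 v=6: DROP (t<21-1); WM=21
i=9 t=15 v=4: DROP (t<21-1); WM=21
i=10 t=14 v=3: DROP (t<21-1); WM=21
i=11 t=24 v=9: → [22,33); WM=22; [11,22) fires=22
i=12 t=25 v=4: → [22,33); WM=23
i=13 t=26 v=2: → [22,33); WM=24
i=14 t=25 v=7: → [22,33); WM=24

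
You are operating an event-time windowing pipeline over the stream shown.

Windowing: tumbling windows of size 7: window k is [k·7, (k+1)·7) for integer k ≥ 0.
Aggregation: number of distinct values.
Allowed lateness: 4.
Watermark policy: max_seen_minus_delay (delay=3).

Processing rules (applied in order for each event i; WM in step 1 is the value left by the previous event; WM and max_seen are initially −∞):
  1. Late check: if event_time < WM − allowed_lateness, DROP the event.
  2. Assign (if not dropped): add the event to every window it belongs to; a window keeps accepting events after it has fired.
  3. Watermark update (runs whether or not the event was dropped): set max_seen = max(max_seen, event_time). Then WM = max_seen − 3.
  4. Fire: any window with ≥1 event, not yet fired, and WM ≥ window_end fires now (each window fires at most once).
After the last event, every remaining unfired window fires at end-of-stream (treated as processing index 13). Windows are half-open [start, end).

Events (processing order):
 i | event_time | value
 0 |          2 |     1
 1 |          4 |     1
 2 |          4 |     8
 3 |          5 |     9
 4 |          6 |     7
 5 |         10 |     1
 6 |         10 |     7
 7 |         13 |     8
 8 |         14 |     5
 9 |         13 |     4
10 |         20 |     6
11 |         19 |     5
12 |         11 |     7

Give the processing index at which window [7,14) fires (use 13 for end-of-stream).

i=0 t=2 v=1: → [0,7); WM=-1
i=1 t=4 v=1: → [0,7); WM=1
i=2 t=4 v=8: → [0,7); WM=1
i=3 t=5 v=9: → [0,7); WM=2
i=4 t=6 v=7: → [0,7); WM=3
i=5 t=10 v=1: → [7,14); WM=7; [0,7) fires=4
i=6 t=10 v=7: → [7,14); WM=7
i=7 t=13 v=8: → [7,14); WM=10
i=8 t=14 v=5: → [14,21); WM=11
i=9 t=13 v=4: → [7,14); WM=11
i=10 t=20 v=6: → [14,21); WM=17; [7,14) fires=4
i=11 t=19 v=5: → [14,21); WM=17
i=12 t=11 v=7: DROP (t<17-4); WM=17

10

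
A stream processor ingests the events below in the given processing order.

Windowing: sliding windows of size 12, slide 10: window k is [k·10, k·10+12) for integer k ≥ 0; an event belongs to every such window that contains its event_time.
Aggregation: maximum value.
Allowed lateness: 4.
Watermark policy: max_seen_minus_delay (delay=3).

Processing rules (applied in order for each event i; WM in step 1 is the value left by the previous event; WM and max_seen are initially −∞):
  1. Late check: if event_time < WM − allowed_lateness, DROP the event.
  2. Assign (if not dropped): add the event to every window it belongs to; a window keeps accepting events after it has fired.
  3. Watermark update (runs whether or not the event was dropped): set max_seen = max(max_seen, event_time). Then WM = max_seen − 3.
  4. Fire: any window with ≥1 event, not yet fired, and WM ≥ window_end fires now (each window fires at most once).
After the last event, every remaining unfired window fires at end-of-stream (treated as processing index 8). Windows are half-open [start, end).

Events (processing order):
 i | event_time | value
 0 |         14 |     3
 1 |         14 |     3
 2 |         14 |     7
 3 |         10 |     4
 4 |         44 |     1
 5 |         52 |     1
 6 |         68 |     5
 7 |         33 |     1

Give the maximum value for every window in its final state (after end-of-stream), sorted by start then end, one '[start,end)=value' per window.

i=0 t=14 v=3: → [10,22); WM=11
i=1 t=14 v=3: → [10,22); WM=11
i=2 t=14 v=7: → [10,22); WM=11
i=3 t=10 v=4: → [10,22),[0,12); WM=11
i=4 t=44 v=1: → [40,52); WM=41; [0,12) fires=4 [10,22) fires=7
i=5 t=52 v=1: → [50,62); WM=49
i=6 t=68 v=5: → [60,72); WM=65; [40,52) fires=1 [50,62) fires=1
i=7 t=33 v=1: DROP (t<65-4); WM=65

[0,12)=4 [10,22)=7 [40,52)=1 [50,62)=1 [60,72)=5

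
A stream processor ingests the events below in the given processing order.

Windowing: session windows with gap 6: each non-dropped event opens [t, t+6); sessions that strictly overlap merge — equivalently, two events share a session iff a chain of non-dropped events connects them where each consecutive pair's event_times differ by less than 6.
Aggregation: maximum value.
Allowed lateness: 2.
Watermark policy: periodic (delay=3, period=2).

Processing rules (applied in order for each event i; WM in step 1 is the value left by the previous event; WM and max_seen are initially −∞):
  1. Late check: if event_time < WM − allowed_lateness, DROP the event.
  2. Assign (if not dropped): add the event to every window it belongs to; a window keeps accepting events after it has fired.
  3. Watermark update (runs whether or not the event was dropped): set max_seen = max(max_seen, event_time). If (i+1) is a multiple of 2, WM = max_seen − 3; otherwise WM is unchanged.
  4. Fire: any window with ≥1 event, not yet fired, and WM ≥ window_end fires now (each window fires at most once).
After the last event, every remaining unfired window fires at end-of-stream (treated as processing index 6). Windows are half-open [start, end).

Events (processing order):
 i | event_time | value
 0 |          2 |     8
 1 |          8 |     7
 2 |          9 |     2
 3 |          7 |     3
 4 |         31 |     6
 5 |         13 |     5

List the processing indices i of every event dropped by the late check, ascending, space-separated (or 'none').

none

i=0 t=2 v=8: → [2,8); WM=−∞
i=1 t=8 v=7: → [8,14); WM=5
i=2 t=9 v=2: → [8,15); WM=5
i=3 t=7 v=3: → [2,15); WM=6
i=4 t=31 v=6: → [31,37); WM=6
i=5 t=13 v=5: → [2,19); WM=28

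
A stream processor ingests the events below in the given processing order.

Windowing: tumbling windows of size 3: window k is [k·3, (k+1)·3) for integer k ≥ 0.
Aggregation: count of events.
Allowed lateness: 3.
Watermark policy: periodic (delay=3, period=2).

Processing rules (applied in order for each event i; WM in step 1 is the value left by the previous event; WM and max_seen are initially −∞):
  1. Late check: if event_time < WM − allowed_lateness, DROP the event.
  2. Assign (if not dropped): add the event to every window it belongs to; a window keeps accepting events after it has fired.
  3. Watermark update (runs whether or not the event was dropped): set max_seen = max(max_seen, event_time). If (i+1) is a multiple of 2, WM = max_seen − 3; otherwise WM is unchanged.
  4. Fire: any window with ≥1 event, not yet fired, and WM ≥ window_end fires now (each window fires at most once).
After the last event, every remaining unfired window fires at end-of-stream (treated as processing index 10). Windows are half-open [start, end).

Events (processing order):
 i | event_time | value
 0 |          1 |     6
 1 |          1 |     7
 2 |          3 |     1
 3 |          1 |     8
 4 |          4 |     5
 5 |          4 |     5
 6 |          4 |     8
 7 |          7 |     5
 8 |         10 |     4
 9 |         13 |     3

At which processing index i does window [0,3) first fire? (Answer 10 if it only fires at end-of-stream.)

i=0 t=1 v=6: → [0,3); WM=−∞
i=1 t=1 v=7: → [0,3); WM=-2
i=2 t=3 v=1: → [3,6); WM=-2
i=3 t=1 v=8: → [0,3); WM=0
i=4 t=4 v=5: → [3,6); WM=0
i=5 t=4 v=5: → [3,6); WM=1
i=6 t=4 v=8: → [3,6); WM=1
i=7 t=7 v=5: → [6,9); WM=4; [0,3) fires=3
i=8 t=10 v=4: → [9,12); WM=4
i=9 t=13 v=3: → [12,15); WM=10; [3,6) fires=4 [6,9) fires=1

7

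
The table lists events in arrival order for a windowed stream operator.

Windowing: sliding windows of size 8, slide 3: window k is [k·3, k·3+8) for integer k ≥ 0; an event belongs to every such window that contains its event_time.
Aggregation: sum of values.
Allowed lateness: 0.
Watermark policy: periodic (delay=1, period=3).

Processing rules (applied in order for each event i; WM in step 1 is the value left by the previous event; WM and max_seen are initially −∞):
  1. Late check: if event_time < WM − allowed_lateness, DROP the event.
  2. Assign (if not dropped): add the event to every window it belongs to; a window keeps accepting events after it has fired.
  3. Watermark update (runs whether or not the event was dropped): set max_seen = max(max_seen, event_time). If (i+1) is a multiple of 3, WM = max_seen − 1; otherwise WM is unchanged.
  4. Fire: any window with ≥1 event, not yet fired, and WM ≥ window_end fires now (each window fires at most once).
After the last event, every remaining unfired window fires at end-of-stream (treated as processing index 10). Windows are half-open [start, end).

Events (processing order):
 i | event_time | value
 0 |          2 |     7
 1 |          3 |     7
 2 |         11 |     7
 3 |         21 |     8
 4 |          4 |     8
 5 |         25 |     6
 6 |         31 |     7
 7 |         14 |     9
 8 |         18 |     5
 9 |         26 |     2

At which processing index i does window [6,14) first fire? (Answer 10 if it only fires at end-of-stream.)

5

i=0 t=2 v=7: → [0,8); WM=−∞
i=1 t=3 v=7: → [3,11),[0,8); WM=−∞
i=2 t=11 v=7: → [9,17),[6,14); WM=10; [0,8) fires=14
i=3 t=21 v=8: → [21,29),[18,26),[15,23); WM=10
i=4 t=4 v=8: DROP (t<10-0); WM=10
i=5 t=25 v=6: → [24,32),[21,29),[18,26); WM=24; [3,11) fires=7 [6,14) fires=7 [9,17) fires=7 [15,23) fires=8
i=6 t=31 v=7: → [30,38),[27,35),[24,32); WM=24
i=7 t=14 v=9: DROP (t<24-0); WM=24
i=8 t=18 v=5: DROP (t<24-0); WM=30; [18,26) fires=14 [21,29) fires=14
i=9 t=26 v=2: DROP (t<30-0); WM=30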